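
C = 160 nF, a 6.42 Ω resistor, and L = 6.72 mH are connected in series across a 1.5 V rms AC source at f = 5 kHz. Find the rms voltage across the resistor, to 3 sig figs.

ω = 2πf = 31420 rad/s
X_L = ωL = 211 Ω
X_C = 1/(ωC) = 199 Ω
Net reactance X = X_L − X_C = 12.2 Ω
Z = 6.42 + j12.2 Ω
|Z| = √(6.42² + 12.2²) = 13.8 Ω
I = V/|Z| = 109 mA
V_R = I·|Z_R| = 0.109 × 6.42 = 0.700 V

0.700 V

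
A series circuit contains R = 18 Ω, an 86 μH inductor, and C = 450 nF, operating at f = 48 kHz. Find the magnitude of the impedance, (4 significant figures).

25.86 Ω

ω = 2πf = 301600 rad/s
X_L = ωL = 25.94 Ω
X_C = 1/(ωC) = 7.368 Ω
Net reactance X = X_L − X_C = 18.57 Ω
Z = 18.00 + j18.57 Ω
|Z| = √(18.00² + 18.57²) = 25.86 Ω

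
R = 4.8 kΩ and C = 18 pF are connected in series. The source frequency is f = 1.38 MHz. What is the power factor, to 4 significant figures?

ω = 2πf = 8.671e+06 rad/s
X_C = 1/(ωC) = 6407 Ω
Z = 4800 − j6407 Ω
|Z| = √(4800² + 6407²) = 8006 Ω
∠Z = arctan(-6407/4800) = -53.16°
cos φ = cos(-53.16°) = 0.5996

0.5996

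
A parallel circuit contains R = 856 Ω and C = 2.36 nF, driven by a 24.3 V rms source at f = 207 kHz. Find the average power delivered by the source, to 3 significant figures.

ω = 2πf = 1.301e+06 rad/s
X_C = 1/(ωC) = 326 Ω
Parallel: admittances add. Y = 1/R + jωC
Y = (0.00117 + j0.00307) S
|Y| = 0.00328 S → |Z| = 1/|Y| = 304 Ω, ∠Z = −∠Y = -69.2°
I = V/|Z| = 79.8 mA
P = VI cos φ = 24.3 × 0.0798 × cos(-69.2°) = 690 mW

690 mW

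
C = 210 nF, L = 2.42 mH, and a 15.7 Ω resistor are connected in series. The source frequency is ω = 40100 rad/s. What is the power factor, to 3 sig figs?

X_L = ωL = 97.0 Ω
X_C = 1/(ωC) = 119 Ω
Net reactance X = X_L − X_C = -21.7 Ω
Z = 15.7 − j21.7 Ω
|Z| = √(15.7² + 21.7²) = 26.8 Ω
∠Z = arctan(-21.7/15.7) = -54.1°
cos φ = cos(-54.1°) = 0.586

0.586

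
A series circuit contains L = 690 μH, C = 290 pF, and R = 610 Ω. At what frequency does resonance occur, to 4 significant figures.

355.8 kHz

ω₀ = 1/√(LC) = 1/√(0.00069 × 2.9e-10) = 2.236e+06 rad/s
f₀ = ω₀/(2π) = 355.8 kHz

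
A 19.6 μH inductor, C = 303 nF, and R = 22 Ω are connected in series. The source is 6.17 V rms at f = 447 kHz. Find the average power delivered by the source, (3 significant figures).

ω = 2πf = 2.809e+06 rad/s
X_L = ωL = 55.0 Ω
X_C = 1/(ωC) = 1.18 Ω
Net reactance X = X_L − X_C = 53.9 Ω
Z = 22.0 + j53.9 Ω
|Z| = √(22.0² + 53.9²) = 58.2 Ω
∠Z = arctan(53.9/22.0) = 67.8°
I = V/|Z| = 106 mA
P = VI cos φ = 6.17 × 0.106 × cos(67.8°) = 247 mW

247 mW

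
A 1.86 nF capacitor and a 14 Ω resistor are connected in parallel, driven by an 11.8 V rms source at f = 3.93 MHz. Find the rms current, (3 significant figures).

ω = 2πf = 2.469e+07 rad/s
X_C = 1/(ωC) = 21.8 Ω
Parallel: admittances add. Y = 1/R + jωC
Y = (0.0714 + j0.0459) S
|Y| = 0.0849 S → |Z| = 1/|Y| = 11.8 Ω, ∠Z = −∠Y = -32.7°
I = V/|Z| = 11.8/11.8 = 1.00 A

1.00 A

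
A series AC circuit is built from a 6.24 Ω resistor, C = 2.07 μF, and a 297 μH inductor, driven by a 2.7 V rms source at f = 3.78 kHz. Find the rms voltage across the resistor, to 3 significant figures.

ω = 2πf = 23750 rad/s
X_L = ωL = 7.05 Ω
X_C = 1/(ωC) = 20.3 Ω
Net reactance X = X_L − X_C = -13.3 Ω
Z = 6.24 − j13.3 Ω
|Z| = √(6.24² + 13.3²) = 14.7 Ω
I = V/|Z| = 184 mA
V_R = I·|Z_R| = 0.184 × 6.24 = 1.15 V

1.15 V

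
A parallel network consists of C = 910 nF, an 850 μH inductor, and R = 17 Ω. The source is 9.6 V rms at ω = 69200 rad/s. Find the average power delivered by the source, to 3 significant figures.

X_L = ωL = 58.8 Ω
X_C = 1/(ωC) = 15.9 Ω
Parallel: admittances add. Y = 1/R + 1/(jωL) + jωC
Y = (0.0588 + j0.0460) S
|Y| = 0.0747 S → |Z| = 1/|Y| = 13.4 Ω, ∠Z = −∠Y = -38.0°
I = V/|Z| = 717 mA
P = VI cos φ = 9.6 × 0.717 × cos(-38.0°) = 5.42 W

5.42 W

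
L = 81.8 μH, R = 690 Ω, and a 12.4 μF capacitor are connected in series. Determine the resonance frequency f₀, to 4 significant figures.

ω₀ = 1/√(LC) = 1/√(8.18e-05 × 1.24e-05) = 31400 rad/s
f₀ = ω₀/(2π) = 4.997 kHz

4.997 kHz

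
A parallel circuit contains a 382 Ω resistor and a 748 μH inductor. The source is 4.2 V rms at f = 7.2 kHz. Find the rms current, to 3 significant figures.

ω = 2πf = 45240 rad/s
X_L = ωL = 33.8 Ω
Parallel: admittances add. Y = 1/R + 1/(jωL)
Y = (0.00262 − j0.0296) S
|Y| = 0.0297 S → |Z| = 1/|Y| = 33.7 Ω, ∠Z = −∠Y = 84.9°
I = V/|Z| = 4.2/33.7 = 125 mA

125 mA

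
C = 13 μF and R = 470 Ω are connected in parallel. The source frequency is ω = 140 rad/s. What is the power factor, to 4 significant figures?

X_C = 1/(ωC) = 549.5 Ω
Parallel: admittances add. Y = 1/R + jωC
Y = (0.002128 + j0.001820) S
|Y| = 0.002800 S → |Z| = 1/|Y| = 357.2 Ω, ∠Z = −∠Y = -40.54°
cos φ = cos(-40.54°) = 0.7599

0.7599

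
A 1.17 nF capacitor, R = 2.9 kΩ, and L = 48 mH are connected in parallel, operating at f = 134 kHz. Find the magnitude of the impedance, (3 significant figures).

ω = 2πf = 841900 rad/s
X_L = ωL = 40400 Ω
X_C = 1/(ωC) = 1020 Ω
Parallel: admittances add. Y = 1/R + 1/(jωL) + jωC
Y = (0.000345 + j0.000960) S
|Y| = 0.00102 S → |Z| = 1/|Y| = 980 Ω, ∠Z = −∠Y = -70.2°

980 Ω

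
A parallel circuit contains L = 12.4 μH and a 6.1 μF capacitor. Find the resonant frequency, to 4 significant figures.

18.30 kHz

ω₀ = 1/√(LC) = 1/√(1.24e-05 × 6.1e-06) = 115000 rad/s
f₀ = ω₀/(2π) = 18.30 kHz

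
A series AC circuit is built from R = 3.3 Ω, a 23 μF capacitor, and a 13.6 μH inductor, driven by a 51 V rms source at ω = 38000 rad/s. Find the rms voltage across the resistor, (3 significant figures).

X_L = ωL = 0.517 Ω
X_C = 1/(ωC) = 1.14 Ω
Net reactance X = X_L − X_C = -0.627 Ω
Z = 3.30 − j0.627 Ω
|Z| = √(3.30² + 0.627²) = 3.36 Ω
I = V/|Z| = 15.2 A
V_R = I·|Z_R| = 15.2 × 3.30 = 50.1 V

50.1 V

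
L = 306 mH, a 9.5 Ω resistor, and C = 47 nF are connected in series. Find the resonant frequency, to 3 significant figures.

1.33 kHz

ω₀ = 1/√(LC) = 1/√(0.306 × 4.7e-08) = 8339 rad/s
f₀ = ω₀/(2π) = 1.33 kHz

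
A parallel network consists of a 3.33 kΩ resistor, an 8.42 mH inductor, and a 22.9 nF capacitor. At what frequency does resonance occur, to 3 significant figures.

11.5 kHz

ω₀ = 1/√(LC) = 1/√(0.00842 × 2.29e-08) = 72020 rad/s
f₀ = ω₀/(2π) = 11.5 kHz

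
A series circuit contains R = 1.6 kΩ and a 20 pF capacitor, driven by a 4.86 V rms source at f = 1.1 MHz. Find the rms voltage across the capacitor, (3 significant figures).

ω = 2πf = 6.912e+06 rad/s
X_C = 1/(ωC) = 7230 Ω
Z = 1600 − j7230 Ω
|Z| = √(1600² + 7230²) = 7410 Ω
I = V/|Z| = 656 μA
V_C = I·|Z_C| = 0.000656 × 7230 = 4.75 V

4.75 V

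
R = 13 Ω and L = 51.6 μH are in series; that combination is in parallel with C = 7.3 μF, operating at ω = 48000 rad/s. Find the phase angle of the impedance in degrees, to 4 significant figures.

-77.55°

X_L = ωL = 2.477 Ω
X_C = 1/(ωC) = 2.854 Ω
Branch 1 (R+jX_L): Z₁ = 13.00 + j2.477 Ω, |Z₁| = 13.23 Ω
Branch 2 (−jX_C): Z₂ = −j2.854 Ω
Parallel: Z = Z₁Z₂/(Z₁+Z₂), |Z| = 2.904 Ω, ∠Z = -77.55°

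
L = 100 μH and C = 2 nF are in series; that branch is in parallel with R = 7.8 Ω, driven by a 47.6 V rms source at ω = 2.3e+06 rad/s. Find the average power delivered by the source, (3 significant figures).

X_L = ωL = 230 Ω
X_C = 1/(ωC) = 217 Ω
Branch 1: Z₁ = R = 7.80 Ω
Branch 2 (series LC): Z₂ = j(X_L − X_C) = j12.6 Ω
Parallel: Z = Z₁Z₂/(Z₁+Z₂), |Z| = 6.63 Ω, ∠Z = 31.7°
I = V/|Z| = 7.18 A
P = VI cos φ = 47.6 × 7.18 × cos(31.7°) = 290 W

290 W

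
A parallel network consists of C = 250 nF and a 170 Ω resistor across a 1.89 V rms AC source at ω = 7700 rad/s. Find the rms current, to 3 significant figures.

11.7 mA

X_C = 1/(ωC) = 519 Ω
Parallel: admittances add. Y = 1/R + jωC
Y = (0.00588 + j0.00192) S
|Y| = 0.00619 S → |Z| = 1/|Y| = 162 Ω, ∠Z = −∠Y = -18.1°
I = V/|Z| = 1.89/162 = 11.7 mA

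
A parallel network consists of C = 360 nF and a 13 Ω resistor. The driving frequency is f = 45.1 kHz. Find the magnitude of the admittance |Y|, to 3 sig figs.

ω = 2πf = 283400 rad/s
X_C = 1/(ωC) = 9.80 Ω
Parallel: admittances add. Y = 1/R + jωC
Y = (0.0769 + j0.102) S
|Y| = 0.128 S → |Z| = 1/|Y| = 7.83 Ω, ∠Z = −∠Y = -53.0°

128 mS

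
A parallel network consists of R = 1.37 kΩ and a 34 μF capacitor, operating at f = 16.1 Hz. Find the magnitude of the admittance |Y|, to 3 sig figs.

ω = 2πf = 101.2 rad/s
X_C = 1/(ωC) = 291 Ω
Parallel: admittances add. Y = 1/R + jωC
Y = (0.000730 + j0.00344) S
|Y| = 0.00352 S → |Z| = 1/|Y| = 284 Ω, ∠Z = −∠Y = -78.0°

3.52 mS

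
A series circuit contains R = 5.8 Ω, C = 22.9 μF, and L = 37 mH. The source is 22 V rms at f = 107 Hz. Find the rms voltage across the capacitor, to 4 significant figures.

35.29 V

ω = 2πf = 672.3 rad/s
X_L = ωL = 24.88 Ω
X_C = 1/(ωC) = 64.95 Ω
Net reactance X = X_L − X_C = -40.08 Ω
Z = 5.800 − j40.08 Ω
|Z| = √(5.800² + 40.08²) = 40.50 Ω
I = V/|Z| = 543.3 mA
V_C = I·|Z_C| = 0.5433 × 64.95 = 35.29 V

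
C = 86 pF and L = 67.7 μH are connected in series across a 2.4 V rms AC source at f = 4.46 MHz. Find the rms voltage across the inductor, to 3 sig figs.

ω = 2πf = 2.802e+07 rad/s
X_L = ωL = 1900 Ω
X_C = 1/(ωC) = 415 Ω
Net reactance X = X_L − X_C = 1480 Ω
Z = j1480 Ω
|Z| = √(0² + 1480²) = 1480 Ω
I = V/|Z| = 1.62 mA
V_L = I·|Z_L| = 0.00162 × 1900 = 3.07 V

3.07 V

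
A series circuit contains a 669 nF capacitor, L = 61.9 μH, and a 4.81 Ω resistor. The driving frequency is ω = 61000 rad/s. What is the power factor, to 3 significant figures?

0.226

X_L = ωL = 3.78 Ω
X_C = 1/(ωC) = 24.5 Ω
Net reactance X = X_L − X_C = -20.7 Ω
Z = 4.81 − j20.7 Ω
|Z| = √(4.81² + 20.7²) = 21.3 Ω
∠Z = arctan(-20.7/4.81) = -76.9°
cos φ = cos(-76.9°) = 0.226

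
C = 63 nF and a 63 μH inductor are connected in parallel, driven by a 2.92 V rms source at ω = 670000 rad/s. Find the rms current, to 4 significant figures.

X_L = ωL = 42.21 Ω
X_C = 1/(ωC) = 23.69 Ω
Parallel: admittances add. Y = 1/(jωL) + jωC
Y = (0 + j0.01852) S
|Y| = 0.01852 S → |Z| = 1/|Y| = 54.00 Ω, ∠Z = −∠Y = -90.00°
I = V/|Z| = 2.92/54.00 = 54.08 mA

54.08 mA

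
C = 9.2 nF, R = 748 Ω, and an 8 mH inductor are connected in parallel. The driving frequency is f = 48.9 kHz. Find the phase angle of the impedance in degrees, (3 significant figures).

ω = 2πf = 307200 rad/s
X_L = ωL = 2460 Ω
X_C = 1/(ωC) = 354 Ω
Parallel: admittances add. Y = 1/R + 1/(jωL) + jωC
Y = (0.00134 + j0.00242) S
|Y| = 0.00276 S → |Z| = 1/|Y| = 362 Ω, ∠Z = −∠Y = -61.1°

-61.1°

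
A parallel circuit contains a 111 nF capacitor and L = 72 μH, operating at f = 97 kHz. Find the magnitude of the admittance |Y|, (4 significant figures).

44.86 mS

ω = 2πf = 609500 rad/s
X_L = ωL = 43.88 Ω
X_C = 1/(ωC) = 14.78 Ω
Parallel: admittances add. Y = 1/(jωL) + jωC
Y = (0 + j0.04486) S
|Y| = 0.04486 S → |Z| = 1/|Y| = 22.29 Ω, ∠Z = −∠Y = -90.00°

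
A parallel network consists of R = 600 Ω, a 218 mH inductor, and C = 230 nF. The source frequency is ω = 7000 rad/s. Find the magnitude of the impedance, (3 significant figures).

521 Ω

X_L = ωL = 1530 Ω
X_C = 1/(ωC) = 621 Ω
Parallel: admittances add. Y = 1/R + 1/(jωL) + jωC
Y = (0.00167 + j0.000955) S
|Y| = 0.00192 S → |Z| = 1/|Y| = 521 Ω, ∠Z = −∠Y = -29.8°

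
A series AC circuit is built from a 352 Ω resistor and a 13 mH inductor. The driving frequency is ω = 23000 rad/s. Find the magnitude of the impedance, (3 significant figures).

462 Ω

X_L = ωL = 299 Ω
Z = 352 + j299 Ω
|Z| = √(352² + 299²) = 462 Ω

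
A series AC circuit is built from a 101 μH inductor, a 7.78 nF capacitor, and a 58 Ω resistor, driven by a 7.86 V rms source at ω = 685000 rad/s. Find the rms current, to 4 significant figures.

X_L = ωL = 69.19 Ω
X_C = 1/(ωC) = 187.6 Ω
Net reactance X = X_L − X_C = -118.5 Ω
Z = 58.00 − j118.5 Ω
|Z| = √(58.00² + 118.5²) = 131.9 Ω
I = V/|Z| = 7.86/131.9 = 59.59 mA

59.59 mA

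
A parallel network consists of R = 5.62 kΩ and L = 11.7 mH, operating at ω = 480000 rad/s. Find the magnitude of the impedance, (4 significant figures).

X_L = ωL = 5616 Ω
Parallel: admittances add. Y = 1/R + 1/(jωL)
Y = (0.0001779 − j0.0001781) S
|Y| = 0.0002517 S → |Z| = 1/|Y| = 3973 Ω, ∠Z = −∠Y = 45.02°

3973 Ω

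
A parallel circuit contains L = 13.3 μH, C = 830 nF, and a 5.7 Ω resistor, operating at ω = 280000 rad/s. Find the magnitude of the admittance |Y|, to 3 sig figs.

179 mS

X_L = ωL = 3.72 Ω
X_C = 1/(ωC) = 4.30 Ω
Parallel: admittances add. Y = 1/R + 1/(jωL) + jωC
Y = (0.175 − j0.0361) S
|Y| = 0.179 S → |Z| = 1/|Y| = 5.58 Ω, ∠Z = −∠Y = 11.6°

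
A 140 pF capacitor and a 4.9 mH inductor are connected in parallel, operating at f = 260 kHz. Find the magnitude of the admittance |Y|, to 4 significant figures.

ω = 2πf = 1.634e+06 rad/s
X_L = ωL = 8005 Ω
X_C = 1/(ωC) = 4372 Ω
Parallel: admittances add. Y = 1/(jωL) + jωC
Y = (0 + j0.0001038) S
|Y| = 0.0001038 S → |Z| = 1/|Y| = 9636 Ω, ∠Z = −∠Y = -90.00°

103.8 μS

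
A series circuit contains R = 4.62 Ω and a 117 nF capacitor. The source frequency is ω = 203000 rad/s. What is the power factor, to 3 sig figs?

0.109

X_C = 1/(ωC) = 42.1 Ω
Z = 4.62 − j42.1 Ω
|Z| = √(4.62² + 42.1²) = 42.4 Ω
∠Z = arctan(-42.1/4.62) = -83.7°
cos φ = cos(-83.7°) = 0.109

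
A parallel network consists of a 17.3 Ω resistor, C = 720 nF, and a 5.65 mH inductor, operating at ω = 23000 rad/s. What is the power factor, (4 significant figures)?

X_L = ωL = 129.9 Ω
X_C = 1/(ωC) = 60.39 Ω
Parallel: admittances add. Y = 1/R + 1/(jωL) + jωC
Y = (0.05780 + j0.008865) S
|Y| = 0.05848 S → |Z| = 1/|Y| = 17.10 Ω, ∠Z = −∠Y = -8.719°
cos φ = cos(-8.719°) = 0.9884

0.9884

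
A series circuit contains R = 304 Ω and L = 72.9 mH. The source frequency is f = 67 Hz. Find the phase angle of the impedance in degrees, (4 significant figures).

ω = 2πf = 421.0 rad/s
X_L = ωL = 30.69 Ω
Z = 304.0 + j30.69 Ω
|Z| = √(304.0² + 30.69²) = 305.5 Ω
∠Z = arctan(30.69/304.0) = 5.765°

5.765°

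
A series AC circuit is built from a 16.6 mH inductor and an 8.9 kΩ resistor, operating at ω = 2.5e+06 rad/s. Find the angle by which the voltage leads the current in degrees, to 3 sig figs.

77.9°

X_L = ωL = 41500 Ω
Z = 8900 + j41500 Ω
|Z| = √(8900² + 41500²) = 42400 Ω
∠Z = arctan(41500/8900) = 77.9°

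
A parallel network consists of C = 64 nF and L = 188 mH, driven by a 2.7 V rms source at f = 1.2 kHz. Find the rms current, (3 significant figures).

602 μA

ω = 2πf = 7540 rad/s
X_L = ωL = 1420 Ω
X_C = 1/(ωC) = 2070 Ω
Parallel: admittances add. Y = 1/(jωL) + jωC
Y = (0 − j0.000223) S
|Y| = 0.000223 S → |Z| = 1/|Y| = 4490 Ω, ∠Z = −∠Y = 90.0°
I = V/|Z| = 2.7/4490 = 602 μA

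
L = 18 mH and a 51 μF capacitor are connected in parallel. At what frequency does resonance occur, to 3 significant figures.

ω₀ = 1/√(LC) = 1/√(0.018 × 5.1e-05) = 1044 rad/s
f₀ = ω₀/(2π) = 166 Hz

166 Hz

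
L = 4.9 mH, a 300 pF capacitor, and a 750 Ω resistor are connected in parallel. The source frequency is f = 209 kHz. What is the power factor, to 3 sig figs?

ω = 2πf = 1.313e+06 rad/s
X_L = ωL = 6430 Ω
X_C = 1/(ωC) = 2540 Ω
Parallel: admittances add. Y = 1/R + 1/(jωL) + jωC
Y = (0.00133 + j0.000239) S
|Y| = 0.00135 S → |Z| = 1/|Y| = 738 Ω, ∠Z = −∠Y = -10.1°
cos φ = cos(-10.1°) = 0.984

0.984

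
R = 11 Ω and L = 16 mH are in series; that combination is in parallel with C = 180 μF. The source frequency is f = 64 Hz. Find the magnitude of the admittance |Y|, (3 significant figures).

ω = 2πf = 402.1 rad/s
X_L = ωL = 6.43 Ω
X_C = 1/(ωC) = 13.8 Ω
Branch 1 (R+jX_L): Z₁ = 11.0 + j6.43 Ω, |Z₁| = 12.7 Ω
Branch 2 (−jX_C): Z₂ = −j13.8 Ω
Parallel: Z = Z₁Z₂/(Z₁+Z₂), |Z| = 13.3 Ω, ∠Z = -25.8°
|Y| = 1/|Z| = 75.2 mS

75.2 mS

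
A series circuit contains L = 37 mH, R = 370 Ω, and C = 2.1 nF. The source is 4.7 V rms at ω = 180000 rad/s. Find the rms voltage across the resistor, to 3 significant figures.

X_L = ωL = 6660 Ω
X_C = 1/(ωC) = 2650 Ω
Net reactance X = X_L − X_C = 4010 Ω
Z = 370 + j4010 Ω
|Z| = √(370² + 4010²) = 4030 Ω
I = V/|Z| = 1.17 mA
V_R = I·|Z_R| = 0.00117 × 370 = 0.431 V

0.431 V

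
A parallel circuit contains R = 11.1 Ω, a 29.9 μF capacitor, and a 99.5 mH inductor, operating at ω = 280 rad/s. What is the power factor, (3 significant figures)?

X_L = ωL = 27.9 Ω
X_C = 1/(ωC) = 119 Ω
Parallel: admittances add. Y = 1/R + 1/(jωL) + jωC
Y = (0.0901 − j0.0275) S
|Y| = 0.0942 S → |Z| = 1/|Y| = 10.6 Ω, ∠Z = −∠Y = 17.0°
cos φ = cos(17.0°) = 0.956

0.956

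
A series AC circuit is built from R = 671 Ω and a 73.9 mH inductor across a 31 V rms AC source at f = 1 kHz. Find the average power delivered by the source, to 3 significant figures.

ω = 2πf = 6283 rad/s
X_L = ωL = 464 Ω
Z = 671 + j464 Ω
|Z| = √(671² + 464²) = 816 Ω
∠Z = arctan(464/671) = 34.7°
I = V/|Z| = 38.0 mA
P = VI cos φ = 31 × 0.0380 × cos(34.7°) = 968 mW

968 mW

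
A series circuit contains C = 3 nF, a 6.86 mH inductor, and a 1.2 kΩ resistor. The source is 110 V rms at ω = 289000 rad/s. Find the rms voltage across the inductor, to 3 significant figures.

X_L = ωL = 1980 Ω
X_C = 1/(ωC) = 1150 Ω
Net reactance X = X_L − X_C = 829 Ω
Z = 1200 + j829 Ω
|Z| = √(1200² + 829²) = 1460 Ω
I = V/|Z| = 75.4 mA
V_L = I·|Z_L| = 0.0754 × 1980 = 150 V

150 V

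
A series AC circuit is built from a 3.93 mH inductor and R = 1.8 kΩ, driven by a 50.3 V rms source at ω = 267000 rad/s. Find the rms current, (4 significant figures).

24.14 mA

X_L = ωL = 1049 Ω
Z = 1800 + j1049 Ω
|Z| = √(1800² + 1049²) = 2084 Ω
I = V/|Z| = 50.3/2084 = 24.14 mA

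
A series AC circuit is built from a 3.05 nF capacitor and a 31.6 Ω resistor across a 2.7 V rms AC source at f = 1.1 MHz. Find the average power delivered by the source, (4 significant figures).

70.90 mW

ω = 2πf = 6.912e+06 rad/s
X_C = 1/(ωC) = 47.44 Ω
Z = 31.60 − j47.44 Ω
|Z| = √(31.60² + 47.44²) = 57.00 Ω
∠Z = arctan(-47.44/31.60) = -56.33°
I = V/|Z| = 47.37 mA
P = VI cos φ = 2.7 × 0.04737 × cos(-56.33°) = 70.90 mW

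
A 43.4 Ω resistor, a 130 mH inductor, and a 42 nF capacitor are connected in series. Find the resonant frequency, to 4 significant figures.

ω₀ = 1/√(LC) = 1/√(0.13 × 4.2e-08) = 13530 rad/s
f₀ = ω₀/(2π) = 2.154 kHz

2.154 kHz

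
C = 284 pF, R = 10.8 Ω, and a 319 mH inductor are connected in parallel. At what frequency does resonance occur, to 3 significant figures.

ω₀ = 1/√(LC) = 1/√(0.319 × 2.84e-10) = 105100 rad/s
f₀ = ω₀/(2π) = 16.7 kHz

16.7 kHz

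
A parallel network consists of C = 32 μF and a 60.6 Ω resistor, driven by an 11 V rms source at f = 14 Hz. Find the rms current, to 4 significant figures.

ω = 2πf = 87.96 rad/s
X_C = 1/(ωC) = 355.3 Ω
Parallel: admittances add. Y = 1/R + jωC
Y = (0.01650 + j0.002815) S
|Y| = 0.01674 S → |Z| = 1/|Y| = 59.74 Ω, ∠Z = −∠Y = -9.680°
I = V/|Z| = 11/59.74 = 184.1 mA

184.1 mA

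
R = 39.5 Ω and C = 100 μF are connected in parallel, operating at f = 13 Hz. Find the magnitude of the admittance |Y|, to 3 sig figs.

26.6 mS

ω = 2πf = 81.68 rad/s
X_C = 1/(ωC) = 122 Ω
Parallel: admittances add. Y = 1/R + jωC
Y = (0.0253 + j0.00817) S
|Y| = 0.0266 S → |Z| = 1/|Y| = 37.6 Ω, ∠Z = −∠Y = -17.9°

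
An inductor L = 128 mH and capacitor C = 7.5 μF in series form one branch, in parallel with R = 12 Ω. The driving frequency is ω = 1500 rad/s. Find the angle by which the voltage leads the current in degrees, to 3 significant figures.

6.64°

X_L = ωL = 192 Ω
X_C = 1/(ωC) = 88.9 Ω
Branch 1: Z₁ = R = 12.0 Ω
Branch 2 (series LC): Z₂ = j(X_L − X_C) = j103 Ω
Parallel: Z = Z₁Z₂/(Z₁+Z₂), |Z| = 11.9 Ω, ∠Z = 6.64°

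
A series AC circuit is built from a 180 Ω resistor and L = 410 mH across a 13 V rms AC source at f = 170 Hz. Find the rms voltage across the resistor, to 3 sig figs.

ω = 2πf = 1068 rad/s
X_L = ωL = 438 Ω
Z = 180 + j438 Ω
|Z| = √(180² + 438²) = 473 Ω
I = V/|Z| = 27.5 mA
V_R = I·|Z_R| = 0.0275 × 180 = 4.94 V

4.94 V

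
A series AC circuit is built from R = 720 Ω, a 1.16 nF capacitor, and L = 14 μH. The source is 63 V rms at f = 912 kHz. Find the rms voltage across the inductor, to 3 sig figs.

6.99 V

ω = 2πf = 5.73e+06 rad/s
X_L = ωL = 80.2 Ω
X_C = 1/(ωC) = 150 Ω
Net reactance X = X_L − X_C = -70.2 Ω
Z = 720 − j70.2 Ω
|Z| = √(720² + 70.2²) = 723 Ω
I = V/|Z| = 87.1 mA
V_L = I·|Z_L| = 0.0871 × 80.2 = 6.99 V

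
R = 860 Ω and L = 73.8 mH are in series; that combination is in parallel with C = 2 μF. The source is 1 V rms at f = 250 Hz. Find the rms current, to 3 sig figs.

ω = 2πf = 1571 rad/s
X_L = ωL = 116 Ω
X_C = 1/(ωC) = 318 Ω
Branch 1 (R+jX_L): Z₁ = 860 + j116 Ω, |Z₁| = 868 Ω
Branch 2 (−jX_C): Z₂ = −j318 Ω
Parallel: Z = Z₁Z₂/(Z₁+Z₂), |Z| = 313 Ω, ∠Z = -69.1°
I = V/|Z| = 1/313 = 3.20 mA

3.20 mA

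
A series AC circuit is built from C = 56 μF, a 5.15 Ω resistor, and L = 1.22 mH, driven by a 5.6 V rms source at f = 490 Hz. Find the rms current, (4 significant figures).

1.011 A

ω = 2πf = 3079 rad/s
X_L = ωL = 3.756 Ω
X_C = 1/(ωC) = 5.800 Ω
Net reactance X = X_L − X_C = -2.044 Ω
Z = 5.150 − j2.044 Ω
|Z| = √(5.150² + 2.044²) = 5.541 Ω
I = V/|Z| = 5.6/5.541 = 1.011 A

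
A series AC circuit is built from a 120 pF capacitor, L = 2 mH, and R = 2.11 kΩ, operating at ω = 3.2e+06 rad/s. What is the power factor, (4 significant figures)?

0.4859

X_L = ωL = 6400 Ω
X_C = 1/(ωC) = 2604 Ω
Net reactance X = X_L − X_C = 3796 Ω
Z = 2110 + j3796 Ω
|Z| = √(2110² + 3796²) = 4343 Ω
∠Z = arctan(3796/2110) = 60.93°
cos φ = cos(60.93°) = 0.4859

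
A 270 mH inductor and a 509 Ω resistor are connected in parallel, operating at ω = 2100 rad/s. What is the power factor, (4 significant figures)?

0.7441

X_L = ωL = 567.0 Ω
Parallel: admittances add. Y = 1/R + 1/(jωL)
Y = (0.001965 − j0.001764) S
|Y| = 0.002640 S → |Z| = 1/|Y| = 378.8 Ω, ∠Z = −∠Y = 41.91°
cos φ = cos(41.91°) = 0.7441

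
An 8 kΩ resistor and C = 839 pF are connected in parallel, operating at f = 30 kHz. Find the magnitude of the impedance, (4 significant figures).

ω = 2πf = 188500 rad/s
X_C = 1/(ωC) = 6323 Ω
Parallel: admittances add. Y = 1/R + jωC
Y = (0.0001250 + j0.0001581) S
|Y| = 0.0002016 S → |Z| = 1/|Y| = 4961 Ω, ∠Z = −∠Y = -51.68°

4961 Ω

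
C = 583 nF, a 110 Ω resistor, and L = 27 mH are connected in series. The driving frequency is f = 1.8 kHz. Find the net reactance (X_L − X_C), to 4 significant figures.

153.7 Ω

ω = 2πf = 11310 rad/s
X_L = ωL = 305.4 Ω
X_C = 1/(ωC) = 151.7 Ω
X = 305.4 − 151.7 = 153.7 Ω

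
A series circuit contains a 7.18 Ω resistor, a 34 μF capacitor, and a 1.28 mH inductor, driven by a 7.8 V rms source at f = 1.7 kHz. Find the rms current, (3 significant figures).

ω = 2πf = 10680 rad/s
X_L = ωL = 13.7 Ω
X_C = 1/(ωC) = 2.75 Ω
Net reactance X = X_L − X_C = 10.9 Ω
Z = 7.18 + j10.9 Ω
|Z| = √(7.18² + 10.9²) = 13.1 Ω
I = V/|Z| = 7.8/13.1 = 597 mA

597 mA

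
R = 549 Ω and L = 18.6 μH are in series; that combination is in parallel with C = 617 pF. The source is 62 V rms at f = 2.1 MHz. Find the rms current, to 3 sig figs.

ω = 2πf = 1.319e+07 rad/s
X_L = ωL = 245 Ω
X_C = 1/(ωC) = 123 Ω
Branch 1 (R+jX_L): Z₁ = 549 + j245 Ω, |Z₁| = 601 Ω
Branch 2 (−jX_C): Z₂ = −j123 Ω
Parallel: Z = Z₁Z₂/(Z₁+Z₂), |Z| = 131 Ω, ∠Z = -78.5°
I = V/|Z| = 62/131 = 472 mA

472 mA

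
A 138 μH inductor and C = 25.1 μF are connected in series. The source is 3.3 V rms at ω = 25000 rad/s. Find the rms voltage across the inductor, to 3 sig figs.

6.13 V

X_L = ωL = 3.45 Ω
X_C = 1/(ωC) = 1.59 Ω
Net reactance X = X_L − X_C = 1.86 Ω
Z = j1.86 Ω
|Z| = √(0² + 1.86²) = 1.86 Ω
I = V/|Z| = 1.78 A
V_L = I·|Z_L| = 1.78 × 3.45 = 6.13 V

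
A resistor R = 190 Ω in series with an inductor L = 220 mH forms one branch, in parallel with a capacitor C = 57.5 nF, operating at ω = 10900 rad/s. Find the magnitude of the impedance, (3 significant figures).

X_L = ωL = 2400 Ω
X_C = 1/(ωC) = 1600 Ω
Branch 1 (R+jX_L): Z₁ = 190 + j2400 Ω, |Z₁| = 2410 Ω
Branch 2 (−jX_C): Z₂ = −j1600 Ω
Parallel: Z = Z₁Z₂/(Z₁+Z₂), |Z| = 4650 Ω, ∠Z = -81.2°

4650 Ω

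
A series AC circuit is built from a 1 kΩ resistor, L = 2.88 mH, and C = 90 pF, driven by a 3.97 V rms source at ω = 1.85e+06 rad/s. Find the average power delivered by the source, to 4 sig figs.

X_L = ωL = 5328 Ω
X_C = 1/(ωC) = 6006 Ω
Net reactance X = X_L − X_C = -678.0 Ω
Z = 1000 − j678.0 Ω
|Z| = √(1000² + 678.0²) = 1208 Ω
∠Z = arctan(-678.0/1000) = -34.14°
I = V/|Z| = 3.286 mA
P = VI cos φ = 3.97 × 0.003286 × cos(-34.14°) = 10.80 mW

10.80 mW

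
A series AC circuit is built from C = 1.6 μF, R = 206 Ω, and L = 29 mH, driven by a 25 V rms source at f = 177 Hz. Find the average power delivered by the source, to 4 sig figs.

398.5 mW

ω = 2πf = 1112 rad/s
X_L = ωL = 32.25 Ω
X_C = 1/(ωC) = 562.0 Ω
Net reactance X = X_L − X_C = -529.7 Ω
Z = 206.0 − j529.7 Ω
|Z| = √(206.0² + 529.7²) = 568.4 Ω
∠Z = arctan(-529.7/206.0) = -68.75°
I = V/|Z| = 43.98 mA
P = VI cos φ = 25 × 0.04398 × cos(-68.75°) = 398.5 mW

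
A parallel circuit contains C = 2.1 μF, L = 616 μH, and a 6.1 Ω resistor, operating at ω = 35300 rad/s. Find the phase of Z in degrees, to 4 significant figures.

-9.741°

X_L = ωL = 21.74 Ω
X_C = 1/(ωC) = 13.49 Ω
Parallel: admittances add. Y = 1/R + 1/(jωL) + jωC
Y = (0.1639 + j0.02814) S
|Y| = 0.1663 S → |Z| = 1/|Y| = 6.012 Ω, ∠Z = −∠Y = -9.741°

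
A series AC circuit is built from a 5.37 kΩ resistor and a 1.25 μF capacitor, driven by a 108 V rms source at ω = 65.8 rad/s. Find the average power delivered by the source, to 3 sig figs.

X_C = 1/(ωC) = 12200 Ω
Z = 5370 − j12200 Ω
|Z| = √(5370² + 12200²) = 13300 Ω
∠Z = arctan(-12200/5370) = -66.2°
I = V/|Z| = 8.13 mA
P = VI cos φ = 108 × 0.00813 × cos(-66.2°) = 355 mW

355 mW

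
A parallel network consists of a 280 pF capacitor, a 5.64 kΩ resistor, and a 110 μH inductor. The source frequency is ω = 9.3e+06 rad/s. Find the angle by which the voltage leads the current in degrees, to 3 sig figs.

-83.8°

X_L = ωL = 1020 Ω
X_C = 1/(ωC) = 384 Ω
Parallel: admittances add. Y = 1/R + 1/(jωL) + jωC
Y = (0.000177 + j0.00163) S
|Y| = 0.00164 S → |Z| = 1/|Y| = 611 Ω, ∠Z = −∠Y = -83.8°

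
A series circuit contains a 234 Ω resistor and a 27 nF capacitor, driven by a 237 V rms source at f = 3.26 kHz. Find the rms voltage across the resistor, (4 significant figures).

ω = 2πf = 20480 rad/s
X_C = 1/(ωC) = 1808 Ω
Z = 234.0 − j1808 Ω
|Z| = √(234.0² + 1808²) = 1823 Ω
I = V/|Z| = 130.0 mA
V_R = I·|Z_R| = 0.1300 × 234.0 = 30.42 V

30.42 V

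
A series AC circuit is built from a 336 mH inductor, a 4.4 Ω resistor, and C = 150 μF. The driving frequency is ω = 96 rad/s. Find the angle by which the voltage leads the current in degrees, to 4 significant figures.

-83.25°

X_L = ωL = 32.26 Ω
X_C = 1/(ωC) = 69.44 Ω
Net reactance X = X_L − X_C = -37.19 Ω
Z = 4.400 − j37.19 Ω
|Z| = √(4.400² + 37.19²) = 37.45 Ω
∠Z = arctan(-37.19/4.400) = -83.25°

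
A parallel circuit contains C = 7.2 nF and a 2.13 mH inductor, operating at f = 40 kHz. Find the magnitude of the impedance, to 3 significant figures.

17100 Ω

ω = 2πf = 251300 rad/s
X_L = ωL = 535 Ω
X_C = 1/(ωC) = 553 Ω
Parallel: admittances add. Y = 1/(jωL) + jωC
Y = (0 − j5.85e-05) S
|Y| = 5.85e-05 S → |Z| = 1/|Y| = 17100 Ω, ∠Z = −∠Y = 90.0°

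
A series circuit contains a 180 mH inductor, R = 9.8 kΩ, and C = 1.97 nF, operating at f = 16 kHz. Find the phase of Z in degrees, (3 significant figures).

ω = 2πf = 100500 rad/s
X_L = ωL = 18100 Ω
X_C = 1/(ωC) = 5050 Ω
Net reactance X = X_L − X_C = 13000 Ω
Z = 9800 + j13000 Ω
|Z| = √(9800² + 13000²) = 16300 Ω
∠Z = arctan(13000/9800) = 53.1°

53.1°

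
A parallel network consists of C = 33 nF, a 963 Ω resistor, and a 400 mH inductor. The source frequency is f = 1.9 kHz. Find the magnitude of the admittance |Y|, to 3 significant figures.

1.05 mS

ω = 2πf = 11940 rad/s
X_L = ωL = 4780 Ω
X_C = 1/(ωC) = 2540 Ω
Parallel: admittances add. Y = 1/R + 1/(jωL) + jωC
Y = (0.00104 + j0.000185) S
|Y| = 0.00105 S → |Z| = 1/|Y| = 948 Ω, ∠Z = −∠Y = -10.1°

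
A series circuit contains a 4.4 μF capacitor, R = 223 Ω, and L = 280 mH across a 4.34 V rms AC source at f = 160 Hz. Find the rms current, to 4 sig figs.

ω = 2πf = 1005 rad/s
X_L = ωL = 281.5 Ω
X_C = 1/(ωC) = 226.1 Ω
Net reactance X = X_L − X_C = 55.41 Ω
Z = 223.0 + j55.41 Ω
|Z| = √(223.0² + 55.41²) = 229.8 Ω
I = V/|Z| = 4.34/229.8 = 18.89 mA

18.89 mA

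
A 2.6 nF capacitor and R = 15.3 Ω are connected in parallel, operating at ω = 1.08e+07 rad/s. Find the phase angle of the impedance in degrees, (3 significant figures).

-23.2°

X_C = 1/(ωC) = 35.6 Ω
Parallel: admittances add. Y = 1/R + jωC
Y = (0.0654 + j0.0281) S
|Y| = 0.0711 S → |Z| = 1/|Y| = 14.1 Ω, ∠Z = −∠Y = -23.2°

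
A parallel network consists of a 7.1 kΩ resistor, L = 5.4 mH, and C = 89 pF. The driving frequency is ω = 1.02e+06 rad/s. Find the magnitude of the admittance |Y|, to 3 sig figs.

168 μS

X_L = ωL = 5510 Ω
X_C = 1/(ωC) = 11000 Ω
Parallel: admittances add. Y = 1/R + 1/(jωL) + jωC
Y = (0.000141 − j9.08e-05) S
|Y| = 0.000168 S → |Z| = 1/|Y| = 5970 Ω, ∠Z = −∠Y = 32.8°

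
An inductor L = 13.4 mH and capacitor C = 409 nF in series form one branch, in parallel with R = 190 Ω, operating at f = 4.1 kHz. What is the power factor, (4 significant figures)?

ω = 2πf = 25760 rad/s
X_L = ωL = 345.2 Ω
X_C = 1/(ωC) = 94.91 Ω
Branch 1: Z₁ = R = 190.0 Ω
Branch 2 (series LC): Z₂ = j(X_L − X_C) = j250.3 Ω
Parallel: Z = Z₁Z₂/(Z₁+Z₂), |Z| = 151.3 Ω, ∠Z = 37.20°
cos φ = cos(37.20°) = 0.7965

0.7965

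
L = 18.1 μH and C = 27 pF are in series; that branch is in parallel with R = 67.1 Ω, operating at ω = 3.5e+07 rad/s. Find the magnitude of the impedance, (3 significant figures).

X_L = ωL = 634 Ω
X_C = 1/(ωC) = 1060 Ω
Branch 1: Z₁ = R = 67.1 Ω
Branch 2 (series LC): Z₂ = j(X_L − X_C) = −j425 Ω
Parallel: Z = Z₁Z₂/(Z₁+Z₂), |Z| = 66.3 Ω, ∠Z = -8.98°

66.3 Ω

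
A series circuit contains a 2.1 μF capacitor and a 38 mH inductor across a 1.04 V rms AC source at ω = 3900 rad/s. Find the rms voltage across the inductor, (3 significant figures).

X_L = ωL = 148 Ω
X_C = 1/(ωC) = 122 Ω
Net reactance X = X_L − X_C = 26.1 Ω
Z = j26.1 Ω
|Z| = √(0² + 26.1²) = 26.1 Ω
I = V/|Z| = 39.8 mA
V_L = I·|Z_L| = 0.0398 × 148 = 5.91 V

5.91 V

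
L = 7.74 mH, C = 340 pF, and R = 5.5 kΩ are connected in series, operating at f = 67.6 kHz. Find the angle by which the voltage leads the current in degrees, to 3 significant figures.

-33.5°

ω = 2πf = 424700 rad/s
X_L = ωL = 3290 Ω
X_C = 1/(ωC) = 6920 Ω
Net reactance X = X_L − X_C = -3640 Ω
Z = 5500 − j3640 Ω
|Z| = √(5500² + 3640²) = 6590 Ω
∠Z = arctan(-3640/5500) = -33.5°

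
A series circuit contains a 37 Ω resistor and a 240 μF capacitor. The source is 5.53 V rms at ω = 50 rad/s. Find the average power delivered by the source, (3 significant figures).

136 mW

X_C = 1/(ωC) = 83.3 Ω
Z = 37.0 − j83.3 Ω
|Z| = √(37.0² + 83.3²) = 91.2 Ω
∠Z = arctan(-83.3/37.0) = -66.1°
I = V/|Z| = 60.7 mA
P = VI cos φ = 5.53 × 0.0607 × cos(-66.1°) = 136 mW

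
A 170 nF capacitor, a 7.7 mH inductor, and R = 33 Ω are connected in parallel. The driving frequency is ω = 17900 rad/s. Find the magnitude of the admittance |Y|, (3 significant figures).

X_L = ωL = 138 Ω
X_C = 1/(ωC) = 329 Ω
Parallel: admittances add. Y = 1/R + 1/(jωL) + jωC
Y = (0.0303 − j0.00421) S
|Y| = 0.0306 S → |Z| = 1/|Y| = 32.7 Ω, ∠Z = −∠Y = 7.91°

30.6 mS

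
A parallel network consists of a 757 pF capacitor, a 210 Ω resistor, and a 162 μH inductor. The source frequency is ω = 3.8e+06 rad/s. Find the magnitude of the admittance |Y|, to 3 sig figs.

4.92 mS

X_L = ωL = 616 Ω
X_C = 1/(ωC) = 348 Ω
Parallel: admittances add. Y = 1/R + 1/(jωL) + jωC
Y = (0.00476 + j0.00125) S
|Y| = 0.00492 S → |Z| = 1/|Y| = 203 Ω, ∠Z = −∠Y = -14.7°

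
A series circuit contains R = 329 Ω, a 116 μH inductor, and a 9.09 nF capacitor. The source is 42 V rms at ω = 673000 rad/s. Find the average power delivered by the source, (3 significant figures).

X_L = ωL = 78.1 Ω
X_C = 1/(ωC) = 163 Ω
Net reactance X = X_L − X_C = -85.4 Ω
Z = 329 − j85.4 Ω
|Z| = √(329² + 85.4²) = 340 Ω
∠Z = arctan(-85.4/329) = -14.6°
I = V/|Z| = 124 mA
P = VI cos φ = 42 × 0.124 × cos(-14.6°) = 5.02 W

5.02 W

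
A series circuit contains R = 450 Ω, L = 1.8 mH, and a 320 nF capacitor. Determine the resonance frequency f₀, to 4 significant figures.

ω₀ = 1/√(LC) = 1/√(0.0018 × 3.2e-07) = 41670 rad/s
f₀ = ω₀/(2π) = 6.631 kHz

6.631 kHz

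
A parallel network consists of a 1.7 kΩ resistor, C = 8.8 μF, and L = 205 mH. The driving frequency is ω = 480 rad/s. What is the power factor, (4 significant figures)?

X_L = ωL = 98.40 Ω
X_C = 1/(ωC) = 236.7 Ω
Parallel: admittances add. Y = 1/R + 1/(jωL) + jωC
Y = (0.0005882 − j0.005939) S
|Y| = 0.005968 S → |Z| = 1/|Y| = 167.6 Ω, ∠Z = −∠Y = 84.34°
cos φ = cos(84.34°) = 0.09857

0.09857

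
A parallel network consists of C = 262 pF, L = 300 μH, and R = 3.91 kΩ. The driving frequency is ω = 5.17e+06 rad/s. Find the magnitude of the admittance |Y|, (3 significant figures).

754 μS

X_L = ωL = 1550 Ω
X_C = 1/(ωC) = 738 Ω
Parallel: admittances add. Y = 1/R + 1/(jωL) + jωC
Y = (0.000256 + j0.000710) S
|Y| = 0.000754 S → |Z| = 1/|Y| = 1330 Ω, ∠Z = −∠Y = -70.2°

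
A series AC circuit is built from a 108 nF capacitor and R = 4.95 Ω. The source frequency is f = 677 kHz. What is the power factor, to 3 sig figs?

ω = 2πf = 4.254e+06 rad/s
X_C = 1/(ωC) = 2.18 Ω
Z = 4.95 − j2.18 Ω
|Z| = √(4.95² + 2.18²) = 5.41 Ω
∠Z = arctan(-2.18/4.95) = -23.7°
cos φ = cos(-23.7°) = 0.915

0.915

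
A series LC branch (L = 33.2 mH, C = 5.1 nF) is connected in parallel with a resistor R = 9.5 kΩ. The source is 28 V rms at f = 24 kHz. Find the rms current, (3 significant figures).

8.11 mA

ω = 2πf = 150800 rad/s
X_L = ωL = 5010 Ω
X_C = 1/(ωC) = 1300 Ω
Branch 1: Z₁ = R = 9500 Ω
Branch 2 (series LC): Z₂ = j(X_L − X_C) = j3710 Ω
Parallel: Z = Z₁Z₂/(Z₁+Z₂), |Z| = 3450 Ω, ∠Z = 68.7°
I = V/|Z| = 28/3450 = 8.11 mA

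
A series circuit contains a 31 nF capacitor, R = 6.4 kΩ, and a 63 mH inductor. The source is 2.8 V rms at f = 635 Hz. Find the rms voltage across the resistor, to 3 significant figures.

1.77 V

ω = 2πf = 3990 rad/s
X_L = ωL = 251 Ω
X_C = 1/(ωC) = 8090 Ω
Net reactance X = X_L − X_C = -7830 Ω
Z = 6400 − j7830 Ω
|Z| = √(6400² + 7830²) = 10100 Ω
I = V/|Z| = 277 μA
V_R = I·|Z_R| = 0.000277 × 6400 = 1.77 V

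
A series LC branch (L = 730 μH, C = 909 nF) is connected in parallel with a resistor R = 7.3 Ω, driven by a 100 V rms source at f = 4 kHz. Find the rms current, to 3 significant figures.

ω = 2πf = 25130 rad/s
X_L = ωL = 18.3 Ω
X_C = 1/(ωC) = 43.8 Ω
Branch 1: Z₁ = R = 7.30 Ω
Branch 2 (series LC): Z₂ = j(X_L − X_C) = −j25.4 Ω
Parallel: Z = Z₁Z₂/(Z₁+Z₂), |Z| = 7.02 Ω, ∠Z = -16.0°
I = V/|Z| = 100/7.02 = 14.3 A

14.3 A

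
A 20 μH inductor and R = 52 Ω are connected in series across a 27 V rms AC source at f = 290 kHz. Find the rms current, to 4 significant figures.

425.2 mA

ω = 2πf = 1.822e+06 rad/s
X_L = ωL = 36.44 Ω
Z = 52.00 + j36.44 Ω
|Z| = √(52.00² + 36.44²) = 63.50 Ω
I = V/|Z| = 27/63.50 = 425.2 mA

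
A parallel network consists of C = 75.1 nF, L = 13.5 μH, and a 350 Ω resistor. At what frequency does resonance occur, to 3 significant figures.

158 kHz

ω₀ = 1/√(LC) = 1/√(1.35e-05 × 7.51e-08) = 993100 rad/s
f₀ = ω₀/(2π) = 158 kHz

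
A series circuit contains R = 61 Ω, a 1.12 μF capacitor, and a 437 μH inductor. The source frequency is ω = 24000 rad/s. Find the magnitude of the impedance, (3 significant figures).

X_L = ωL = 10.5 Ω
X_C = 1/(ωC) = 37.2 Ω
Net reactance X = X_L − X_C = -26.7 Ω
Z = 61.0 − j26.7 Ω
|Z| = √(61.0² + 26.7²) = 66.6 Ω

66.6 Ω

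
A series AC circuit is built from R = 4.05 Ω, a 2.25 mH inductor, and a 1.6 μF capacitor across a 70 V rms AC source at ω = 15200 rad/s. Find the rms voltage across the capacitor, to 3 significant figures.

X_L = ωL = 34.2 Ω
X_C = 1/(ωC) = 41.1 Ω
Net reactance X = X_L − X_C = -6.92 Ω
Z = 4.05 − j6.92 Ω
|Z| = √(4.05² + 6.92²) = 8.02 Ω
I = V/|Z| = 8.73 A
V_C = I·|Z_C| = 8.73 × 41.1 = 359 V

359 V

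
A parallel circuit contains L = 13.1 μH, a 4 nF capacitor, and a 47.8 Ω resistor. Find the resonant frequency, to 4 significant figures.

ω₀ = 1/√(LC) = 1/√(1.31e-05 × 4e-09) = 4.369e+06 rad/s
f₀ = ω₀/(2π) = 695.3 kHz

695.3 kHz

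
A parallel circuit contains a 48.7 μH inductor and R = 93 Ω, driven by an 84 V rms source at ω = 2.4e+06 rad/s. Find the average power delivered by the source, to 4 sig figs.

75.87 W

X_L = ωL = 116.9 Ω
Parallel: admittances add. Y = 1/R + 1/(jωL)
Y = (0.01075 − j0.008556) S
|Y| = 0.01374 S → |Z| = 1/|Y| = 72.77 Ω, ∠Z = −∠Y = 38.51°
I = V/|Z| = 1.154 A
P = VI cos φ = 84 × 1.154 × cos(38.51°) = 75.87 W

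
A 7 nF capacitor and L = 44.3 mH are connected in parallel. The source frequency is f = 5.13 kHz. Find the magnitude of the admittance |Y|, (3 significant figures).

ω = 2πf = 32230 rad/s
X_L = ωL = 1430 Ω
X_C = 1/(ωC) = 4430 Ω
Parallel: admittances add. Y = 1/(jωL) + jωC
Y = (0 − j0.000475) S
|Y| = 0.000475 S → |Z| = 1/|Y| = 2110 Ω, ∠Z = −∠Y = 90.0°

475 μS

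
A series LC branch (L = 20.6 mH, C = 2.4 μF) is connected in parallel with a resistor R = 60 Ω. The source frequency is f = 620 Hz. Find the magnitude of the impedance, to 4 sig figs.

ω = 2πf = 3896 rad/s
X_L = ωL = 80.25 Ω
X_C = 1/(ωC) = 107.0 Ω
Branch 1: Z₁ = R = 60.00 Ω
Branch 2 (series LC): Z₂ = j(X_L − X_C) = −j26.71 Ω
Parallel: Z = Z₁Z₂/(Z₁+Z₂), |Z| = 24.40 Ω, ∠Z = -66.00°

24.40 Ω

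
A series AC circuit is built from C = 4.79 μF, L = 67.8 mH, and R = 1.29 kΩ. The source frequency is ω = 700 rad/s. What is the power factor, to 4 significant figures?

X_L = ωL = 47.46 Ω
X_C = 1/(ωC) = 298.2 Ω
Net reactance X = X_L − X_C = -250.8 Ω
Z = 1290 − j250.8 Ω
|Z| = √(1290² + 250.8²) = 1314 Ω
∠Z = arctan(-250.8/1290) = -11.00°
cos φ = cos(-11.00°) = 0.9816

0.9816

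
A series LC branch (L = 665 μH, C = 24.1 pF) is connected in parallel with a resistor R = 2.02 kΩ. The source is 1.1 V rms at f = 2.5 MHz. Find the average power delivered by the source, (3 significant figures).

ω = 2πf = 1.571e+07 rad/s
X_L = ωL = 10400 Ω
X_C = 1/(ωC) = 2640 Ω
Branch 1: Z₁ = R = 2020 Ω
Branch 2 (series LC): Z₂ = j(X_L − X_C) = j7800 Ω
Parallel: Z = Z₁Z₂/(Z₁+Z₂), |Z| = 1960 Ω, ∠Z = 14.5°
I = V/|Z| = 563 μA
P = VI cos φ = 1.1 × 0.000563 × cos(14.5°) = 599 μW

599 μW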